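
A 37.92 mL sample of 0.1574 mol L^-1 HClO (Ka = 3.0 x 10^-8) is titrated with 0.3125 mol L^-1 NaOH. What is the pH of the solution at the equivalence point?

n(HClO) = 0.1574 x 0.03792 = 0.005969 mol; V(NaOH) at equivalence = 0.005969/0.3125 = 0.01910 L.
At equivalence all the acid is converted to ClO-; total volume = 0.03792 + 0.01910 = 0.05702 L, so [ClO-] = 0.005969/0.05702 = 0.1047 M.
Kb = Kw/Ka = 1.0e-14 / 3.0 x 10^-8 = 3.33e-7.
[OH^-] = sqrt(Kb x [ClO-]) = sqrt(3.33e-7 x 0.1047) = 0.000187 M.
pOH = 3.73, so pH = 14.00 - 3.73 = 10.27.

10.27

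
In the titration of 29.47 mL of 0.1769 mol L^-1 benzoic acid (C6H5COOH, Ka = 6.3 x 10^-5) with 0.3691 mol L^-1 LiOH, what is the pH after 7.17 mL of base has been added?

4.21

Initial n(C6H5COOH) = 0.1769 x 0.02947 = 0.005213 mol.
n(LiOH) added = 0.3691 x 0.007170 = 0.002646 mol, converting that many moles of C6H5COOH to C6H5COO-.
Remaining n(C6H5COOH) = 0.002567 mol; n(C6H5COO-) = 0.002646 mol.
By Henderson-Hasselbalch, pH = pKa + log([A^-]/[HA]) = 4.20 + log(0.002646/0.002567) = 4.20 + (+0.01) = 4.21.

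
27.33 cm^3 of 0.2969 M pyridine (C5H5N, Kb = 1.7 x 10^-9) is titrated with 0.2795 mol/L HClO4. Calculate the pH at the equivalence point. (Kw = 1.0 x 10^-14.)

n(C5H5N) = 0.2969 x 0.02733 = 0.008114 mol; V(HClO4) at equivalence = 0.008114/0.2795 = 0.02903 L.
At equivalence the base is fully converted to C5H5NH+; total volume = 0.05636 L, so [C5H5NH+] = 0.008114/0.05636 = 0.1440 M.
Ka(C5H5NH+) = Kw/Kb = 1.0e-14 / 1.7 x 10^-9 = 5.88e-6.
[H^+] = sqrt(Ka x [C5H5NH+]) = sqrt(5.88e-6 x 0.1440) = 0.000920 M.
pH = -log(0.000920) = 3.04.

3.04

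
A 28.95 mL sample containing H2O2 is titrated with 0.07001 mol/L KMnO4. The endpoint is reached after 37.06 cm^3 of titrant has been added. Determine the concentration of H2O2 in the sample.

n(KMnO4) = 0.07001 x 0.03706 = 0.002595 mol.
From the balanced equation, 2 mol KMnO4 reacts with 5 mol H2O2, so n(H2O2) = 0.002595 x 5/2 = 0.006486 mol.
[H2O2] = 0.006486 / 0.02895 L = 0.224 M.

0.224 M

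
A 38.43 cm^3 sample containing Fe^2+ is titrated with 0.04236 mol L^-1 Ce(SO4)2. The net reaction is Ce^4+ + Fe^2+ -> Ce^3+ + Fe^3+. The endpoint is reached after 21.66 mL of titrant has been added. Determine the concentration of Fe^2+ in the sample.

0.0239 M

n(Ce(SO4)2) = 0.04236 x 0.02166 = 0.0009175 mol.
From the balanced equation, 1 mol Ce(SO4)2 reacts with 1 mol Fe^2+, so n(Fe^2+) = 0.0009175 x 1/1 = 0.0009175 mol.
[Fe^2+] = 0.0009175 / 0.03843 L = 0.0239 M.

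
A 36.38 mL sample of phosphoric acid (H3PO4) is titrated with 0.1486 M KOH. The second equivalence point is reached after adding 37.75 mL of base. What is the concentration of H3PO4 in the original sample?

0.0771 M

n(KOH) = 0.1486 x 0.03775 = 0.005610 mol.
At the second equivalence point, 2 mol OH^- react per mol H3PO4, so n(H3PO4) = 0.005610 / 2 = 0.002805 mol.
[H3PO4] = 0.002805 / 0.03638 L = 0.0771 M.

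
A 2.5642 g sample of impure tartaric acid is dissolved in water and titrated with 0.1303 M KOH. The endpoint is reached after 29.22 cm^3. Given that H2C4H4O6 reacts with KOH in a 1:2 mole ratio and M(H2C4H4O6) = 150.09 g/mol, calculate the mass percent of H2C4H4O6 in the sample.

n(KOH) = 0.1303 x 0.02922 = 0.003807 mol.
n(H2C4H4O6) = 0.003807 / 2 = 0.001904 mol.
mass of H2C4H4O6 = 0.001904 x 150.09 = 0.2857 g.
% purity = 0.2857 / 2.5642 x 100 = 11.1%.

11.1%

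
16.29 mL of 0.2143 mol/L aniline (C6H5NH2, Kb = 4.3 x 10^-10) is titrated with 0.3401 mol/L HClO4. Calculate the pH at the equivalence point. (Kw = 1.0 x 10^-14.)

n(C6H5NH2) = 0.2143 x 0.01629 = 0.003491 mol; V(HClO4) at equivalence = 0.003491/0.3401 = 0.01026 L.
At equivalence the base is fully converted to C6H5NH3+; total volume = 0.02655 L, so [C6H5NH3+] = 0.003491/0.02655 = 0.1315 M.
Ka(C6H5NH3+) = Kw/Kb = 1.0e-14 / 4.3 x 10^-10 = 2.33e-5.
[H^+] = sqrt(Ka x [C6H5NH3+]) = sqrt(2.33e-5 x 0.1315) = 0.00175 M.
pH = -log(0.00175) = 2.76.

2.76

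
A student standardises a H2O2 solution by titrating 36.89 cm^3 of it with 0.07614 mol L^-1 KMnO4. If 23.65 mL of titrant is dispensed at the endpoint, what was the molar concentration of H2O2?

n(KMnO4) = 0.07614 x 0.02365 = 0.001801 mol.
From the balanced equation, 2 mol KMnO4 reacts with 5 mol H2O2, so n(H2O2) = 0.001801 x 5/2 = 0.004502 mol.
[H2O2] = 0.004502 / 0.03689 L = 0.122 M.

0.122 M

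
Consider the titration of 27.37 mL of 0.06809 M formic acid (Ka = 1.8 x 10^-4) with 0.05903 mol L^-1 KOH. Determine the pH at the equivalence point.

n(HCOOH) = 0.06809 x 0.02737 = 0.001864 mol; V(KOH) at equivalence = 0.001864/0.05903 = 0.03157 L.
At equivalence all the acid is converted to HCOO-; total volume = 0.02737 + 0.03157 = 0.05894 L, so [HCOO-] = 0.001864/0.05894 = 0.03162 M.
Kb = Kw/Ka = 1.0e-14 / 1.8 x 10^-4 = 5.56e-11.
[OH^-] = sqrt(Kb x [HCOO-]) = sqrt(5.56e-11 x 0.03162) = 1.33e-6 M.
pOH = 5.88, so pH = 14.00 - 5.88 = 8.12.

8.12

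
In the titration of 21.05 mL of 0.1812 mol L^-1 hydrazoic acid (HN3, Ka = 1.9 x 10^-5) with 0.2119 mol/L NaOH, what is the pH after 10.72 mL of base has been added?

4.89

Initial n(HN3) = 0.1812 x 0.02105 = 0.003814 mol.
n(NaOH) added = 0.2119 x 0.01072 = 0.002272 mol, converting that many moles of HN3 to N3-.
Remaining n(HN3) = 0.001543 mol; n(N3-) = 0.002272 mol.
By Henderson-Hasselbalch, pH = pKa + log([A^-]/[HA]) = 4.72 + log(0.002272/0.001543) = 4.72 + (+0.17) = 4.89.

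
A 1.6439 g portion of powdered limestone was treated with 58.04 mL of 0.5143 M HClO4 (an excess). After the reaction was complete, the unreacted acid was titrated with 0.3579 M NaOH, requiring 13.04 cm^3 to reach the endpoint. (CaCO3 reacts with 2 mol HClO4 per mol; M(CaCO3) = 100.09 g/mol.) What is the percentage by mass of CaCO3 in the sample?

Total n(HClO4) added = 0.5143 x 0.05804 = 0.02985 mol.
n(NaOH) used = 0.3579 x 0.01304 = 0.004667 mol, which equals the excess n(HClO4).
So n(HClO4) consumed by the sample = 0.02985 - 0.004667 = 0.02518 mol.
n(CaCO3) = 0.02518 / 2 = 0.01259 mol.
mass CaCO3 = 0.01259 x 100.09 = 1.260 g, so %CaCO3 = 1.260/1.6439 x 100 = 76.7%.

76.7%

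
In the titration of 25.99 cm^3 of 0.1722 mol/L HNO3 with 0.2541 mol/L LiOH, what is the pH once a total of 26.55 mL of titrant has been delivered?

12.64

n(acid) = 0.1722 x 0.02599 = 0.004475 mol; n(LiOH) added = 0.2541 x 0.02655 = 0.006746 mol.
Base is in excess by 0.006746 - 0.004475 = 0.002271 mol in a total volume of 0.05254 L.
[OH^-] = 0.002271/0.05254 = 0.04322 M, so pOH = 1.36 and pH = 14.00 - 1.36 = 12.64.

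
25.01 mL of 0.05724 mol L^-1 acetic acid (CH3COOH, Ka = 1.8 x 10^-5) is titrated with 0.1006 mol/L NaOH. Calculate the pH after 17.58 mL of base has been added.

11.90

n(acid) = 0.05724 x 0.02501 = 0.001432 mol; n(NaOH) added = 0.1006 x 0.01758 = 0.001769 mol.
Base is in excess by 0.001769 - 0.001432 = 0.0003370 mol in a total volume of 0.04259 L.
[OH^-] = 0.0003370/0.04259 = 0.007912 M, so pOH = 2.10 and pH = 14.00 - 2.10 = 11.90.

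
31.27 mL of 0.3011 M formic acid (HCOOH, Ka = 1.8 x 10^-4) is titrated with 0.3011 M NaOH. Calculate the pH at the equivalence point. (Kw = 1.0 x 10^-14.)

n(HCOOH) = 0.3011 x 0.03127 = 0.009415 mol; V(NaOH) at equivalence = 0.009415/0.3011 = 0.03127 L.
At equivalence all the acid is converted to HCOO-; total volume = 0.03127 + 0.03127 = 0.06254 L, so [HCOO-] = 0.009415/0.06254 = 0.1505 M.
Kb = Kw/Ka = 1.0e-14 / 1.8 x 10^-4 = 5.56e-11.
[OH^-] = sqrt(Kb x [HCOO-]) = sqrt(5.56e-11 x 0.1505) = 2.89e-6 M.
pOH = 5.54, so pH = 14.00 - 5.54 = 8.46.

8.46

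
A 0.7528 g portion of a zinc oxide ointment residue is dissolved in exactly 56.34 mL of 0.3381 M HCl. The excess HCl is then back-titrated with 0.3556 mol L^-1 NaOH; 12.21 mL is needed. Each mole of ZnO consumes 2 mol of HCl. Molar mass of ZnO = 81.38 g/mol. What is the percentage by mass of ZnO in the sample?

Total n(HCl) added = 0.3381 x 0.05634 = 0.01905 mol.
n(NaOH) used = 0.3556 x 0.01221 = 0.004342 mol, which equals the excess n(HCl).
So n(HCl) consumed by the sample = 0.01905 - 0.004342 = 0.01471 mol.
n(ZnO) = 0.01471 / 2 = 0.007353 mol.
mass ZnO = 0.007353 x 81.38 = 0.5984 g, so %ZnO = 0.5984/0.7528 x 100 = 79.5%.

79.5%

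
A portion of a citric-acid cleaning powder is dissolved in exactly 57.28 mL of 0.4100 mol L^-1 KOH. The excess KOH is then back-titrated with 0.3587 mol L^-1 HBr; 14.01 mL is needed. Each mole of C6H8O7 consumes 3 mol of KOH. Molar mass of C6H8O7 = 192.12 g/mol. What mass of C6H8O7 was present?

Total n(KOH) added = 0.4100 x 0.05728 = 0.02348 mol.
n(HBr) used = 0.3587 x 0.01401 = 0.005025 mol, which equals the excess n(KOH).
So n(KOH) consumed by the sample = 0.02348 - 0.005025 = 0.01846 mol.
n(C6H8O7) = 0.01846 / 3 = 0.006153 mol.
mass = 0.006153 mol x 192.12 g/mol = 1.18 g.

1.18 g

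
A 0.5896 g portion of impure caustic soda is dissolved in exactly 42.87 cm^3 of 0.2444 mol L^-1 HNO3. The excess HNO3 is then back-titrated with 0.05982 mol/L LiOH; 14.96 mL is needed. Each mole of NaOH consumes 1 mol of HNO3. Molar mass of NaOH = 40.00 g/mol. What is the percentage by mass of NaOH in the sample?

65.0%

Total n(HNO3) added = 0.2444 x 0.04287 = 0.01048 mol.
n(LiOH) used = 0.05982 x 0.01496 = 0.0008949 mol, which equals the excess n(HNO3).
So n(HNO3) consumed by the sample = 0.01048 - 0.0008949 = 0.009583 mol.
n(NaOH) = 0.009583 / 1 = 0.009583 mol.
mass NaOH = 0.009583 x 40.00 = 0.3833 g, so %NaOH = 0.3833/0.5896 x 100 = 65.0%.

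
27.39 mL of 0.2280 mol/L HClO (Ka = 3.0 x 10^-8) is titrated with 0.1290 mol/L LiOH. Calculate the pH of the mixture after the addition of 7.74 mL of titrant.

6.80

Initial n(HClO) = 0.2280 x 0.02739 = 0.006245 mol.
n(LiOH) added = 0.1290 x 0.007740 = 0.0009985 mol, converting that many moles of HClO to ClO-.
Remaining n(HClO) = 0.005246 mol; n(ClO-) = 0.0009985 mol.
By Henderson-Hasselbalch, pH = pKa + log([A^-]/[HA]) = 7.52 + log(0.0009985/0.005246) = 7.52 + (-0.72) = 6.80.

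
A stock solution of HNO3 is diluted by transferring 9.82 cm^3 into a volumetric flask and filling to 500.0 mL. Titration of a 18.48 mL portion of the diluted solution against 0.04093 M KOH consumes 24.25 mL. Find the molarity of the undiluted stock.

2.73 M

n(KOH) = 0.04093 x 0.02425 = 0.0009926 mol.
n(HNO3) in the aliquot = 0.0009926 mol.
[diluted HNO3] = 0.0009926 / 0.01848 = 0.05371 M.
Dilution factor = 500.0/9.820 = 50.92, so [stock] = 0.05371 x 50.92 = 2.73 M.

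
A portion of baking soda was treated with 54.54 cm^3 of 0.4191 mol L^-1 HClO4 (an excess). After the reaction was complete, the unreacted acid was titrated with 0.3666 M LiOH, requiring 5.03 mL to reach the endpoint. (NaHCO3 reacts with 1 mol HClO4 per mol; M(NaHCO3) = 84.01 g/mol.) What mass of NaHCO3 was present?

1.77 g

Total n(HClO4) added = 0.4191 x 0.05454 = 0.02286 mol.
n(LiOH) used = 0.3666 x 0.005030 = 0.001844 mol, which equals the excess n(HClO4).
So n(HClO4) consumed by the sample = 0.02286 - 0.001844 = 0.02101 mol.
n(NaHCO3) = 0.02101 / 1 = 0.02101 mol.
mass = 0.02101 mol x 84.01 g/mol = 1.77 g.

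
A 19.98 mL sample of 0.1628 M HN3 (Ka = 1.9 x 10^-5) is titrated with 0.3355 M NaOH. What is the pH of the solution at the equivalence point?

8.88

n(HN3) = 0.1628 x 0.01998 = 0.003253 mol; V(NaOH) at equivalence = 0.003253/0.3355 = 0.009695 L.
At equivalence all the acid is converted to N3-; total volume = 0.01998 + 0.009695 = 0.02968 L, so [N3-] = 0.003253/0.02968 = 0.1096 M.
Kb = Kw/Ka = 1.0e-14 / 1.9 x 10^-5 = 5.26e-10.
[OH^-] = sqrt(Kb x [N3-]) = sqrt(5.26e-10 x 0.1096) = 7.60e-6 M.
pOH = 5.12, so pH = 14.00 - 5.12 = 8.88.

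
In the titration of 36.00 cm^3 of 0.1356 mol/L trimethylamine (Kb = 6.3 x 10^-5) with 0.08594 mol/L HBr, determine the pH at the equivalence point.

n((CH3)3N) = 0.1356 x 0.03600 = 0.004882 mol; V(HBr) at equivalence = 0.004882/0.08594 = 0.05680 L.
At equivalence the base is fully converted to (CH3)3NH+; total volume = 0.09280 L, so [(CH3)3NH+] = 0.004882/0.09280 = 0.05260 M.
Ka((CH3)3NH+) = Kw/Kb = 1.0e-14 / 6.3 x 10^-5 = 1.59e-10.
[H^+] = sqrt(Ka x [(CH3)3NH+]) = sqrt(1.59e-10 x 0.05260) = 2.89e-6 M.
pH = -log(2.89e-6) = 5.54.

5.54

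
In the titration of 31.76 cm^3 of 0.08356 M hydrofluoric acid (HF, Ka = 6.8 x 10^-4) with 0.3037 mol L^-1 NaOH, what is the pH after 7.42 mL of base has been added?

3.92

Initial n(HF) = 0.08356 x 0.03176 = 0.002654 mol.
n(NaOH) added = 0.3037 x 0.007420 = 0.002253 mol, converting that many moles of HF to F-.
Remaining n(HF) = 0.0004004 mol; n(F-) = 0.002253 mol.
By Henderson-Hasselbalch, pH = pKa + log([A^-]/[HA]) = 3.17 + log(0.002253/0.0004004) = 3.17 + (+0.75) = 3.92.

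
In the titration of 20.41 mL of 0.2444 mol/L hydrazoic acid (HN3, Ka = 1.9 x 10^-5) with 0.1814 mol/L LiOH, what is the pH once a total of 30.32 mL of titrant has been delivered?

n(acid) = 0.2444 x 0.02041 = 0.004988 mol; n(LiOH) added = 0.1814 x 0.03032 = 0.005500 mol.
Base is in excess by 0.005500 - 0.004988 = 0.0005118 mol in a total volume of 0.05073 L.
[OH^-] = 0.0005118/0.05073 = 0.01009 M, so pOH = 2.00 and pH = 14.00 - 2.00 = 12.00.

12.00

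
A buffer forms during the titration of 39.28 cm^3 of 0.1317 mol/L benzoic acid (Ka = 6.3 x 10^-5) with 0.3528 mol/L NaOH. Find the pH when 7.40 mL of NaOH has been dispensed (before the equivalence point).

4.21

Initial n(C6H5COOH) = 0.1317 x 0.03928 = 0.005173 mol.
n(NaOH) added = 0.3528 x 0.007400 = 0.002611 mol, converting that many moles of C6H5COOH to C6H5COO-.
Remaining n(C6H5COOH) = 0.002562 mol; n(C6H5COO-) = 0.002611 mol.
By Henderson-Hasselbalch, pH = pKa + log([A^-]/[HA]) = 4.20 + log(0.002611/0.002562) = 4.20 + (+0.01) = 4.21.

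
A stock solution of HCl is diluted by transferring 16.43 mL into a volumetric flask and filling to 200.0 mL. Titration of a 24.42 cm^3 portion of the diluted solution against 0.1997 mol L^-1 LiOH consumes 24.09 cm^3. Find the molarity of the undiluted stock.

2.40 M

n(LiOH) = 0.1997 x 0.02409 = 0.004811 mol.
n(HCl) in the aliquot = 0.004811 mol.
[diluted HCl] = 0.004811 / 0.02442 = 0.1970 M.
Dilution factor = 200.0/16.43 = 12.17, so [stock] = 0.1970 x 12.17 = 2.40 M.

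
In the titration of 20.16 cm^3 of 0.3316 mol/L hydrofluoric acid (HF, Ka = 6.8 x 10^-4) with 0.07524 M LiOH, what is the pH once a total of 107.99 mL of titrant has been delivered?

12.05

n(acid) = 0.3316 x 0.02016 = 0.006685 mol; n(LiOH) added = 0.07524 x 0.1080 = 0.008125 mol.
Base is in excess by 0.008125 - 0.006685 = 0.001440 mol in a total volume of 0.1282 L.
[OH^-] = 0.001440/0.1282 = 0.01124 M, so pOH = 1.95 and pH = 14.00 - 1.95 = 12.05.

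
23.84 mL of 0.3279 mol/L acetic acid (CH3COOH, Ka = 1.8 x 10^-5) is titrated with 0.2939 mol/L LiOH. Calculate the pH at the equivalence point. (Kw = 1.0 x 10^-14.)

n(CH3COOH) = 0.3279 x 0.02384 = 0.007817 mol; V(LiOH) at equivalence = 0.007817/0.2939 = 0.02660 L.
At equivalence all the acid is converted to CH3COO-; total volume = 0.02384 + 0.02660 = 0.05044 L, so [CH3COO-] = 0.007817/0.05044 = 0.1550 M.
Kb = Kw/Ka = 1.0e-14 / 1.8 x 10^-5 = 5.56e-10.
[OH^-] = sqrt(Kb x [CH3COO-]) = sqrt(5.56e-10 x 0.1550) = 9.28e-6 M.
pOH = 5.03, so pH = 14.00 - 5.03 = 8.97.

8.97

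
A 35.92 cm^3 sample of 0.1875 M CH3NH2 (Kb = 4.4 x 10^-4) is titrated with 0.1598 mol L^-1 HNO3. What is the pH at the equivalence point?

5.85

n(CH3NH2) = 0.1875 x 0.03592 = 0.006735 mol; V(HNO3) at equivalence = 0.006735/0.1598 = 0.04215 L.
At equivalence the base is fully converted to CH3NH3+; total volume = 0.07807 L, so [CH3NH3+] = 0.006735/0.07807 = 0.08627 M.
Ka(CH3NH3+) = Kw/Kb = 1.0e-14 / 4.4 x 10^-4 = 2.27e-11.
[H^+] = sqrt(Ka x [CH3NH3+]) = sqrt(2.27e-11 x 0.08627) = 1.40e-6 M.
pH = -log(1.40e-6) = 5.85.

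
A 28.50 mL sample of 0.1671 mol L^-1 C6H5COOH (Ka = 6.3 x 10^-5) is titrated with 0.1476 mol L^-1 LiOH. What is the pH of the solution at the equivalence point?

n(C6H5COOH) = 0.1671 x 0.02850 = 0.004762 mol; V(LiOH) at equivalence = 0.004762/0.1476 = 0.03227 L.
At equivalence all the acid is converted to C6H5COO-; total volume = 0.02850 + 0.03227 = 0.06077 L, so [C6H5COO-] = 0.004762/0.06077 = 0.07837 M.
Kb = Kw/Ka = 1.0e-14 / 6.3 x 10^-5 = 1.59e-10.
[OH^-] = sqrt(Kb x [C6H5COO-]) = sqrt(1.59e-10 x 0.07837) = 3.53e-6 M.
pOH = 5.45, so pH = 14.00 - 5.45 = 8.55.

8.55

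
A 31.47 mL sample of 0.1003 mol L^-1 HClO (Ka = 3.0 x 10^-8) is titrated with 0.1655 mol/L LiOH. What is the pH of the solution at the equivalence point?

10.16

n(HClO) = 0.1003 x 0.03147 = 0.003156 mol; V(LiOH) at equivalence = 0.003156/0.1655 = 0.01907 L.
At equivalence all the acid is converted to ClO-; total volume = 0.03147 + 0.01907 = 0.05054 L, so [ClO-] = 0.003156/0.05054 = 0.06245 M.
Kb = Kw/Ka = 1.0e-14 / 3.0 x 10^-8 = 3.33e-7.
[OH^-] = sqrt(Kb x [ClO-]) = sqrt(3.33e-7 x 0.06245) = 0.000144 M.
pOH = 3.84, so pH = 14.00 - 3.84 = 10.16.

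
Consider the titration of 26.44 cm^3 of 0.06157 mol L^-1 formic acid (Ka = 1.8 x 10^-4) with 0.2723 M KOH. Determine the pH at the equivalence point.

8.22

n(HCOOH) = 0.06157 x 0.02644 = 0.001628 mol; V(KOH) at equivalence = 0.001628/0.2723 = 0.005978 L.
At equivalence all the acid is converted to HCOO-; total volume = 0.02644 + 0.005978 = 0.03242 L, so [HCOO-] = 0.001628/0.03242 = 0.05022 M.
Kb = Kw/Ka = 1.0e-14 / 1.8 x 10^-4 = 5.56e-11.
[OH^-] = sqrt(Kb x [HCOO-]) = sqrt(5.56e-11 x 0.05022) = 1.67e-6 M.
pOH = 5.78, so pH = 14.00 - 5.78 = 8.22.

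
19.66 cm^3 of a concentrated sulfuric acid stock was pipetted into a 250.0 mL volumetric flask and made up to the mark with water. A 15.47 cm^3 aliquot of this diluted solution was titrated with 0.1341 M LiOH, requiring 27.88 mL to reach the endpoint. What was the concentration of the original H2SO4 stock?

n(LiOH) = 0.1341 x 0.02788 = 0.003739 mol.
n(H2SO4) in the aliquot = 0.003739 x 1/2 = 0.001869 mol.
[diluted H2SO4] = 0.001869 / 0.01547 = 0.1208 M.
Dilution factor = 250.0/19.66 = 12.72, so [stock] = 0.1208 x 12.72 = 1.54 M.

1.54 M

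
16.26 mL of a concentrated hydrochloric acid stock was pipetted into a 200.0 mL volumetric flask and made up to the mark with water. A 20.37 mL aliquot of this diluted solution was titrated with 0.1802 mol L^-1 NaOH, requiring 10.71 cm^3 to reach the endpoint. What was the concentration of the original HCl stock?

n(NaOH) = 0.1802 x 0.01071 = 0.001930 mol.
n(HCl) in the aliquot = 0.001930 mol.
[diluted HCl] = 0.001930 / 0.02037 = 0.09474 M.
Dilution factor = 200.0/16.26 = 12.30, so [stock] = 0.09474 x 12.30 = 1.17 M.

1.17 M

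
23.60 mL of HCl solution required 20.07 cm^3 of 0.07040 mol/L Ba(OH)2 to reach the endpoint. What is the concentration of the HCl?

0.120 M

n(Ba(OH)2) delivered = 0.07040 x 0.02007 = 0.001413 mol.
The reaction is 2 HCl + 1 Ba(OH)2, so n(HCl) = 0.001413 x 2/1 = 0.002826 mol.
[HCl] = 0.002826 mol / 0.02360 L = 0.120 M.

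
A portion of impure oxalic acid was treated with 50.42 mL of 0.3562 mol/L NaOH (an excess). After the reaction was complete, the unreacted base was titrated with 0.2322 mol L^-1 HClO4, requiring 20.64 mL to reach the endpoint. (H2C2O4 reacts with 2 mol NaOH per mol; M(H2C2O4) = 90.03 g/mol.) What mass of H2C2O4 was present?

0.593 g

Total n(NaOH) added = 0.3562 x 0.05042 = 0.01796 mol.
n(HClO4) used = 0.2322 x 0.02064 = 0.004793 mol, which equals the excess n(NaOH).
So n(NaOH) consumed by the sample = 0.01796 - 0.004793 = 0.01317 mol.
n(H2C2O4) = 0.01317 / 2 = 0.006583 mol.
mass = 0.006583 mol x 90.03 g/mol = 0.593 g.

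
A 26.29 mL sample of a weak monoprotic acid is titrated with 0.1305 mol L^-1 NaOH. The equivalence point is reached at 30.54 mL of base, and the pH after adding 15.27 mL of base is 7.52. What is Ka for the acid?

15.27 mL is half of the equivalence volume, so this is the half-equivalence point where [HA] = [A^-].
At half-equivalence pH = pKa, so pKa = 7.52.
Ka = 10^(-7.52) = 3.0 x 10^-8.

3.0 x 10^-8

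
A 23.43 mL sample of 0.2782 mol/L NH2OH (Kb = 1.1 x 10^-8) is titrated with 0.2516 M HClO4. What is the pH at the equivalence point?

n(NH2OH) = 0.2782 x 0.02343 = 0.006518 mol; V(HClO4) at equivalence = 0.006518/0.2516 = 0.02591 L.
At equivalence the base is fully converted to NH3OH+; total volume = 0.04934 L, so [NH3OH+] = 0.006518/0.04934 = 0.1321 M.
Ka(NH3OH+) = Kw/Kb = 1.0e-14 / 1.1 x 10^-8 = 9.09e-7.
[H^+] = sqrt(Ka x [NH3OH+]) = sqrt(9.09e-7 x 0.1321) = 0.000347 M.
pH = -log(0.000347) = 3.46.

3.46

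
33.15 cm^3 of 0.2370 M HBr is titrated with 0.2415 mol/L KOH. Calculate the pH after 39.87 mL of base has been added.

n(acid) = 0.2370 x 0.03315 = 0.007857 mol; n(KOH) added = 0.2415 x 0.03987 = 0.009629 mol.
Base is in excess by 0.009629 - 0.007857 = 0.001772 mol in a total volume of 0.07302 L.
[OH^-] = 0.001772/0.07302 = 0.02427 M, so pOH = 1.61 and pH = 14.00 - 1.61 = 12.39.

12.39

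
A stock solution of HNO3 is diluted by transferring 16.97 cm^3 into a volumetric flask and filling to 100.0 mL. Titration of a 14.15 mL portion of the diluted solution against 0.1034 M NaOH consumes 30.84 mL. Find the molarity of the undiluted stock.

1.33 M

n(NaOH) = 0.1034 x 0.03084 = 0.003189 mol.
n(HNO3) in the aliquot = 0.003189 mol.
[diluted HNO3] = 0.003189 / 0.01415 = 0.2254 M.
Dilution factor = 100.0/16.97 = 5.893, so [stock] = 0.2254 x 5.893 = 1.33 M.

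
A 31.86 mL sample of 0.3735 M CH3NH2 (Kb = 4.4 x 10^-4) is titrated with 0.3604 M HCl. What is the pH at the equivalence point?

n(CH3NH2) = 0.3735 x 0.03186 = 0.01190 mol; V(HCl) at equivalence = 0.01190/0.3604 = 0.03302 L.
At equivalence the base is fully converted to CH3NH3+; total volume = 0.06488 L, so [CH3NH3+] = 0.01190/0.06488 = 0.1834 M.
Ka(CH3NH3+) = Kw/Kb = 1.0e-14 / 4.4 x 10^-4 = 2.27e-11.
[H^+] = sqrt(Ka x [CH3NH3+]) = sqrt(2.27e-11 x 0.1834) = 2.04e-6 M.
pH = -log(2.04e-6) = 5.69.

5.69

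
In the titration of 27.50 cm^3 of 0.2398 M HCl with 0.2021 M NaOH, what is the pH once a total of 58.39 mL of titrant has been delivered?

12.78

n(acid) = 0.2398 x 0.02750 = 0.006594 mol; n(NaOH) added = 0.2021 x 0.05839 = 0.01180 mol.
Base is in excess by 0.01180 - 0.006594 = 0.005206 mol in a total volume of 0.08589 L.
[OH^-] = 0.005206/0.08589 = 0.06061 M, so pOH = 1.22 and pH = 14.00 - 1.22 = 12.78.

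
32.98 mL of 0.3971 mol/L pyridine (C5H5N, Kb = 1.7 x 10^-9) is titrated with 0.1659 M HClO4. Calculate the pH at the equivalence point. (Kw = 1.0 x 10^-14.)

3.08

n(C5H5N) = 0.3971 x 0.03298 = 0.01310 mol; V(HClO4) at equivalence = 0.01310/0.1659 = 0.07894 L.
At equivalence the base is fully converted to C5H5NH+; total volume = 0.1119 L, so [C5H5NH+] = 0.01310/0.1119 = 0.1170 M.
Ka(C5H5NH+) = Kw/Kb = 1.0e-14 / 1.7 x 10^-9 = 5.88e-6.
[H^+] = sqrt(Ka x [C5H5NH+]) = sqrt(5.88e-6 x 0.1170) = 0.000830 M.
pH = -log(0.000830) = 3.08.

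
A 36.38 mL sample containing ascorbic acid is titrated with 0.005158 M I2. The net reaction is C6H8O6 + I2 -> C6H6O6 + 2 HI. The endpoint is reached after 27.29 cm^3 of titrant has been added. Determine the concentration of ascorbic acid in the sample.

0.00387 M

n(I2) = 0.005158 x 0.02729 = 0.0001408 mol.
From the balanced equation, 1 mol I2 reacts with 1 mol ascorbic acid, so n(ascorbic acid) = 0.0001408 x 1/1 = 0.0001408 mol.
[ascorbic acid] = 0.0001408 / 0.03638 L = 0.00387 M.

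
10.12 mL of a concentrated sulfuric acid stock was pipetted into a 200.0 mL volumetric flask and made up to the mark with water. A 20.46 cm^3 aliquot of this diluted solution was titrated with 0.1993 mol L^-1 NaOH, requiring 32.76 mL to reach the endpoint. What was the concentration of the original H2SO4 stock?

3.15 M

n(NaOH) = 0.1993 x 0.03276 = 0.006529 mol.
n(H2SO4) in the aliquot = 0.006529 x 1/2 = 0.003265 mol.
[diluted H2SO4] = 0.003265 / 0.02046 = 0.1596 M.
Dilution factor = 200.0/10.12 = 19.76, so [stock] = 0.1596 x 19.76 = 3.15 M.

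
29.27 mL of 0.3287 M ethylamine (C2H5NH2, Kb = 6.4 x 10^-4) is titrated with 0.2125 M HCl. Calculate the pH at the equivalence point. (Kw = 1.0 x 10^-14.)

n(C2H5NH2) = 0.3287 x 0.02927 = 0.009621 mol; V(HCl) at equivalence = 0.009621/0.2125 = 0.04528 L.
At equivalence the base is fully converted to C2H5NH3+; total volume = 0.07455 L, so [C2H5NH3+] = 0.009621/0.07455 = 0.1291 M.
Ka(C2H5NH3+) = Kw/Kb = 1.0e-14 / 6.4 x 10^-4 = 1.56e-11.
[H^+] = sqrt(Ka x [C2H5NH3+]) = sqrt(1.56e-11 x 0.1291) = 1.42e-6 M.
pH = -log(1.42e-6) = 5.85.

5.85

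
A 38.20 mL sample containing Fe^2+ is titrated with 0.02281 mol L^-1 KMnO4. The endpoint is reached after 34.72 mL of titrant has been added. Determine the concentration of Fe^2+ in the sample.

n(KMnO4) = 0.02281 x 0.03472 = 0.0007920 mol.
From the balanced equation, 1 mol KMnO4 reacts with 5 mol Fe^2+, so n(Fe^2+) = 0.0007920 x 5/1 = 0.003960 mol.
[Fe^2+] = 0.003960 / 0.03820 L = 0.104 M.

0.104 M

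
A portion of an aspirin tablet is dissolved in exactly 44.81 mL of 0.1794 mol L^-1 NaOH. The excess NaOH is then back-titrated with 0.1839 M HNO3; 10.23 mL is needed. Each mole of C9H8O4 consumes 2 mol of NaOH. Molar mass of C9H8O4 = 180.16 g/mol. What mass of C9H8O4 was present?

0.555 g

Total n(NaOH) added = 0.1794 x 0.04481 = 0.008039 mol.
n(HNO3) used = 0.1839 x 0.01023 = 0.001881 mol, which equals the excess n(NaOH).
So n(NaOH) consumed by the sample = 0.008039 - 0.001881 = 0.006158 mol.
n(C9H8O4) = 0.006158 / 2 = 0.003079 mol.
mass = 0.003079 mol x 180.16 g/mol = 0.555 g.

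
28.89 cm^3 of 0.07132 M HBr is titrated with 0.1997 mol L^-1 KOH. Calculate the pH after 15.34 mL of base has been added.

12.36

n(acid) = 0.07132 x 0.02889 = 0.002060 mol; n(KOH) added = 0.1997 x 0.01534 = 0.003063 mol.
Base is in excess by 0.003063 - 0.002060 = 0.001003 mol in a total volume of 0.04423 L.
[OH^-] = 0.001003/0.04423 = 0.02268 M, so pOH = 1.64 and pH = 14.00 - 1.64 = 12.36.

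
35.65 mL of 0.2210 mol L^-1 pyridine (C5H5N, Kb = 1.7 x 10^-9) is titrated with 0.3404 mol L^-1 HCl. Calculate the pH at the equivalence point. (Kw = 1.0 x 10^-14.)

n(C5H5N) = 0.2210 x 0.03565 = 0.007879 mol; V(HCl) at equivalence = 0.007879/0.3404 = 0.02315 L.
At equivalence the base is fully converted to C5H5NH+; total volume = 0.05880 L, so [C5H5NH+] = 0.007879/0.05880 = 0.1340 M.
Ka(C5H5NH+) = Kw/Kb = 1.0e-14 / 1.7 x 10^-9 = 5.88e-6.
[H^+] = sqrt(Ka x [C5H5NH+]) = sqrt(5.88e-6 x 0.1340) = 0.000888 M.
pH = -log(0.000888) = 3.05.

3.05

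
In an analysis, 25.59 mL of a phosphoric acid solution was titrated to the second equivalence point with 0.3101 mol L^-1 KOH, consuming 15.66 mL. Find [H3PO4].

0.0949 M

n(KOH) = 0.3101 x 0.01566 = 0.004856 mol.
At the second equivalence point, 2 mol OH^- react per mol H3PO4, so n(H3PO4) = 0.004856 / 2 = 0.002428 mol.
[H3PO4] = 0.002428 / 0.02559 L = 0.0949 M.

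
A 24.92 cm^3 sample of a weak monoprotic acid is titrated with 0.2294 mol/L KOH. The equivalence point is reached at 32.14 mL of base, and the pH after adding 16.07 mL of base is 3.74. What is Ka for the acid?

1.8 x 10^-4

16.07 mL is half of the equivalence volume, so this is the half-equivalence point where [HA] = [A^-].
At half-equivalence pH = pKa, so pKa = 3.74.
Ka = 10^(-3.74) = 1.8 x 10^-4.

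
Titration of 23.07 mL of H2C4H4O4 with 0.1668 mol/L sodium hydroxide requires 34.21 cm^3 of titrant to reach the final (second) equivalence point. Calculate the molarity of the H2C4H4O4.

n(NaOH) = 0.1668 x 0.03421 = 0.005706 mol.
At the final (second) equivalence point, 2 mol OH^- react per mol H2C4H4O4, so n(H2C4H4O4) = 0.005706 / 2 = 0.002853 mol.
[H2C4H4O4] = 0.002853 / 0.02307 L = 0.124 M.

0.124 M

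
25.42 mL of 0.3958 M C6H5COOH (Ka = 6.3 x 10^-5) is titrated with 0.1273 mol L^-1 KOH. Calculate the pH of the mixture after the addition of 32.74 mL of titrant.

Initial n(C6H5COOH) = 0.3958 x 0.02542 = 0.01006 mol.
n(KOH) added = 0.1273 x 0.03274 = 0.004168 mol, converting that many moles of C6H5COOH to C6H5COO-.
Remaining n(C6H5COOH) = 0.005893 mol; n(C6H5COO-) = 0.004168 mol.
By Henderson-Hasselbalch, pH = pKa + log([A^-]/[HA]) = 4.20 + log(0.004168/0.005893) = 4.20 + (-0.15) = 4.05.

4.05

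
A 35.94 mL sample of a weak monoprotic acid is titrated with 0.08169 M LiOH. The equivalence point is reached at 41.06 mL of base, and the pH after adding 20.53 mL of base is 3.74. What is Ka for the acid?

1.8 x 10^-4

20.53 mL is half of the equivalence volume, so this is the half-equivalence point where [HA] = [A^-].
At half-equivalence pH = pKa, so pKa = 3.74.
Ka = 10^(-3.74) = 1.8 x 10^-4.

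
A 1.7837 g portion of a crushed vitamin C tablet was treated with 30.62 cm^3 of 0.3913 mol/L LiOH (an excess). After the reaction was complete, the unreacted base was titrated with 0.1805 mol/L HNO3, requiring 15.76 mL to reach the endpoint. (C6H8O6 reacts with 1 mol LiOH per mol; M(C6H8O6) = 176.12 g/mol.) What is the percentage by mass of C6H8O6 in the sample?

Total n(LiOH) added = 0.3913 x 0.03062 = 0.01198 mol.
n(HNO3) used = 0.1805 x 0.01576 = 0.002845 mol, which equals the excess n(LiOH).
So n(LiOH) consumed by the sample = 0.01198 - 0.002845 = 0.009137 mol.
n(C6H8O6) = 0.009137 / 1 = 0.009137 mol.
mass C6H8O6 = 0.009137 x 176.12 = 1.609 g, so %C6H8O6 = 1.609/1.7837 x 100 = 90.2%.

90.2%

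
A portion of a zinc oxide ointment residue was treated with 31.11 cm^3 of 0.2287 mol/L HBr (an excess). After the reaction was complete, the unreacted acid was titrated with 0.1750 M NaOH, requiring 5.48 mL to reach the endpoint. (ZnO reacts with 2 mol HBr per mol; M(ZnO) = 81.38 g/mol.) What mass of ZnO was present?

0.250 g

Total n(HBr) added = 0.2287 x 0.03111 = 0.007115 mol.
n(NaOH) used = 0.1750 x 0.005480 = 0.0009590 mol, which equals the excess n(HBr).
So n(HBr) consumed by the sample = 0.007115 - 0.0009590 = 0.006156 mol.
n(ZnO) = 0.006156 / 2 = 0.003078 mol.
mass = 0.003078 mol x 81.38 g/mol = 0.250 g.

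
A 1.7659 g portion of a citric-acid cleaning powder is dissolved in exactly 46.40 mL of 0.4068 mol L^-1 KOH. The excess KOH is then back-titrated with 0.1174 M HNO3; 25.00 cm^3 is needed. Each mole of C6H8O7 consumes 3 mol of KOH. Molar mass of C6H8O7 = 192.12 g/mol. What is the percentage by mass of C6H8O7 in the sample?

Total n(KOH) added = 0.4068 x 0.04640 = 0.01888 mol.
n(HNO3) used = 0.1174 x 0.02500 = 0.002935 mol, which equals the excess n(KOH).
So n(KOH) consumed by the sample = 0.01888 - 0.002935 = 0.01594 mol.
n(C6H8O7) = 0.01594 / 3 = 0.005314 mol.
mass C6H8O7 = 0.005314 x 192.12 = 1.021 g, so %C6H8O7 = 1.021/1.7659 x 100 = 57.8%.

57.8%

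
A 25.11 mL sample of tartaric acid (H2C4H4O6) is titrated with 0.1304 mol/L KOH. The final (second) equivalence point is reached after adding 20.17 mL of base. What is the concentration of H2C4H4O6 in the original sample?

0.0524 M

n(KOH) = 0.1304 x 0.02017 = 0.002630 mol.
At the final (second) equivalence point, 2 mol OH^- react per mol H2C4H4O6, so n(H2C4H4O6) = 0.002630 / 2 = 0.001315 mol.
[H2C4H4O6] = 0.001315 / 0.02511 L = 0.0524 M.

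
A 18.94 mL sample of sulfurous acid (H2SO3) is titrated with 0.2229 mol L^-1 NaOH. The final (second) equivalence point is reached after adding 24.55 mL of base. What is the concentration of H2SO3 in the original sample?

0.144 M

n(NaOH) = 0.2229 x 0.02455 = 0.005472 mol.
At the final (second) equivalence point, 2 mol OH^- react per mol H2SO3, so n(H2SO3) = 0.005472 / 2 = 0.002736 mol.
[H2SO3] = 0.002736 / 0.01894 L = 0.144 M.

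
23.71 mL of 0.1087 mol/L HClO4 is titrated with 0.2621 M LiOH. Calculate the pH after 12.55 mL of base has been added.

12.29

n(acid) = 0.1087 x 0.02371 = 0.002577 mol; n(LiOH) added = 0.2621 x 0.01255 = 0.003289 mol.
Base is in excess by 0.003289 - 0.002577 = 0.0007121 mol in a total volume of 0.03626 L.
[OH^-] = 0.0007121/0.03626 = 0.01964 M, so pOH = 1.71 and pH = 14.00 - 1.71 = 12.29.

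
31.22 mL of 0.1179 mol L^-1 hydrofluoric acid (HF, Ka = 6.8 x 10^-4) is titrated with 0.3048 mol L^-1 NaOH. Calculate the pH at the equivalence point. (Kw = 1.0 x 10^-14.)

8.05

n(HF) = 0.1179 x 0.03122 = 0.003681 mol; V(NaOH) at equivalence = 0.003681/0.3048 = 0.01208 L.
At equivalence all the acid is converted to F-; total volume = 0.03122 + 0.01208 = 0.04330 L, so [F-] = 0.003681/0.04330 = 0.08502 M.
Kb = Kw/Ka = 1.0e-14 / 6.8 x 10^-4 = 1.47e-11.
[OH^-] = sqrt(Kb x [F-]) = sqrt(1.47e-11 x 0.08502) = 1.12e-6 M.
pOH = 5.95, so pH = 14.00 - 5.95 = 8.05.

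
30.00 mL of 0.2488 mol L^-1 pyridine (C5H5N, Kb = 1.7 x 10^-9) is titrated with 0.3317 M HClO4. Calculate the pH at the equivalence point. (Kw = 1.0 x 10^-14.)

n(C5H5N) = 0.2488 x 0.03000 = 0.007464 mol; V(HClO4) at equivalence = 0.007464/0.3317 = 0.02250 L.
At equivalence the base is fully converted to C5H5NH+; total volume = 0.05250 L, so [C5H5NH+] = 0.007464/0.05250 = 0.1422 M.
Ka(C5H5NH+) = Kw/Kb = 1.0e-14 / 1.7 x 10^-9 = 5.88e-6.
[H^+] = sqrt(Ka x [C5H5NH+]) = sqrt(5.88e-6 x 0.1422) = 0.000914 M.
pH = -log(0.000914) = 3.04.

3.04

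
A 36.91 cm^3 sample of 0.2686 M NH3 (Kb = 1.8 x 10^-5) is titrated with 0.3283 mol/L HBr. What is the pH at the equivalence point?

n(NH3) = 0.2686 x 0.03691 = 0.009914 mol; V(HBr) at equivalence = 0.009914/0.3283 = 0.03020 L.
At equivalence the base is fully converted to NH4+; total volume = 0.06711 L, so [NH4+] = 0.009914/0.06711 = 0.1477 M.
Ka(NH4+) = Kw/Kb = 1.0e-14 / 1.8 x 10^-5 = 5.56e-10.
[H^+] = sqrt(Ka x [NH4+]) = sqrt(5.56e-10 x 0.1477) = 9.06e-6 M.
pH = -log(9.06e-6) = 5.04.

5.04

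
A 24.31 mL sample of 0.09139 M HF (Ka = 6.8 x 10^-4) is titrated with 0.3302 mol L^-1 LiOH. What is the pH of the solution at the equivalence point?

n(HF) = 0.09139 x 0.02431 = 0.002222 mol; V(LiOH) at equivalence = 0.002222/0.3302 = 0.006728 L.
At equivalence all the acid is converted to F-; total volume = 0.02431 + 0.006728 = 0.03104 L, so [F-] = 0.002222/0.03104 = 0.07158 M.
Kb = Kw/Ka = 1.0e-14 / 6.8 x 10^-4 = 1.47e-11.
[OH^-] = sqrt(Kb x [F-]) = sqrt(1.47e-11 x 0.07158) = 1.03e-6 M.
pOH = 5.99, so pH = 14.00 - 5.99 = 8.01.

8.01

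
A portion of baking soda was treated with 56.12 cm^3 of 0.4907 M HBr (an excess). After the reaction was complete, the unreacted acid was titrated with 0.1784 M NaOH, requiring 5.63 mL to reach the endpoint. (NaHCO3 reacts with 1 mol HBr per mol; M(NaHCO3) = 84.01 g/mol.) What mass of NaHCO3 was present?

Total n(HBr) added = 0.4907 x 0.05612 = 0.02754 mol.
n(NaOH) used = 0.1784 x 0.005630 = 0.001004 mol, which equals the excess n(HBr).
So n(HBr) consumed by the sample = 0.02754 - 0.001004 = 0.02653 mol.
n(NaHCO3) = 0.02653 / 1 = 0.02653 mol.
mass = 0.02653 mol x 84.01 g/mol = 2.23 g.

2.23 g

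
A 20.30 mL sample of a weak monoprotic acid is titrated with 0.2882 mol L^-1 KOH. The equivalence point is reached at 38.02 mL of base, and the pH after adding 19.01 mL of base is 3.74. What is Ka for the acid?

1.8 x 10^-4

19.01 mL is half of the equivalence volume, so this is the half-equivalence point where [HA] = [A^-].
At half-equivalence pH = pKa, so pKa = 3.74.
Ka = 10^(-3.74) = 1.8 x 10^-4.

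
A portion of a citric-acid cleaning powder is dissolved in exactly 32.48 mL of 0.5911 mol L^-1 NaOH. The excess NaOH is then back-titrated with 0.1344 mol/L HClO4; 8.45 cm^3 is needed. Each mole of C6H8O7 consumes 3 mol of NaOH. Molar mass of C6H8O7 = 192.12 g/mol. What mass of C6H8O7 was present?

1.16 g

Total n(NaOH) added = 0.5911 x 0.03248 = 0.01920 mol.
n(HClO4) used = 0.1344 x 0.008450 = 0.001136 mol, which equals the excess n(NaOH).
So n(NaOH) consumed by the sample = 0.01920 - 0.001136 = 0.01806 mol.
n(C6H8O7) = 0.01806 / 3 = 0.006021 mol.
mass = 0.006021 mol x 192.12 g/mol = 1.16 g.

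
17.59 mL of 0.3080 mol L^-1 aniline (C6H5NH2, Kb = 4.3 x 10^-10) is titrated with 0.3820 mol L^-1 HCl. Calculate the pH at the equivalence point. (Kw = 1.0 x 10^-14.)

2.70

n(C6H5NH2) = 0.3080 x 0.01759 = 0.005418 mol; V(HCl) at equivalence = 0.005418/0.3820 = 0.01418 L.
At equivalence the base is fully converted to C6H5NH3+; total volume = 0.03177 L, so [C6H5NH3+] = 0.005418/0.03177 = 0.1705 M.
Ka(C6H5NH3+) = Kw/Kb = 1.0e-14 / 4.3 x 10^-10 = 2.33e-5.
[H^+] = sqrt(Ka x [C6H5NH3+]) = sqrt(2.33e-5 x 0.1705) = 0.00199 M.
pH = -log(0.00199) = 2.70.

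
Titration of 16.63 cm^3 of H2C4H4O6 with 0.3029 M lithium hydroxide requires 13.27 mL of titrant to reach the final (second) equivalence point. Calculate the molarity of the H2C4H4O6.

n(LiOH) = 0.3029 x 0.01327 = 0.004019 mol.
At the final (second) equivalence point, 2 mol OH^- react per mol H2C4H4O6, so n(H2C4H4O6) = 0.004019 / 2 = 0.002010 mol.
[H2C4H4O6] = 0.002010 / 0.01663 L = 0.121 M.

0.121 M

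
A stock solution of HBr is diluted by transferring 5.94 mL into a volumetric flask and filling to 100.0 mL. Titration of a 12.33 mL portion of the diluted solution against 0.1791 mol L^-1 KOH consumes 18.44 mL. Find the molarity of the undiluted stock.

4.51 M

n(KOH) = 0.1791 x 0.01844 = 0.003303 mol.
n(HBr) in the aliquot = 0.003303 mol.
[diluted HBr] = 0.003303 / 0.01233 = 0.2679 M.
Dilution factor = 100.0/5.940 = 16.84, so [stock] = 0.2679 x 16.84 = 4.51 M.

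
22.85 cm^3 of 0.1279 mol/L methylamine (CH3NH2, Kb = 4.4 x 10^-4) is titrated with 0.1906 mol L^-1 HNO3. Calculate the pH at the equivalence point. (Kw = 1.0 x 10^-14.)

n(CH3NH2) = 0.1279 x 0.02285 = 0.002923 mol; V(HNO3) at equivalence = 0.002923/0.1906 = 0.01533 L.
At equivalence the base is fully converted to CH3NH3+; total volume = 0.03818 L, so [CH3NH3+] = 0.002923/0.03818 = 0.07654 M.
Ka(CH3NH3+) = Kw/Kb = 1.0e-14 / 4.4 x 10^-4 = 2.27e-11.
[H^+] = sqrt(Ka x [CH3NH3+]) = sqrt(2.27e-11 x 0.07654) = 1.32e-6 M.
pH = -log(1.32e-6) = 5.88.

5.88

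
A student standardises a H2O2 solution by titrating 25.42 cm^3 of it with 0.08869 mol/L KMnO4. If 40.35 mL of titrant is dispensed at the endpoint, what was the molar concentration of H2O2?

0.352 M

n(KMnO4) = 0.08869 x 0.04035 = 0.003579 mol.
From the balanced equation, 2 mol KMnO4 reacts with 5 mol H2O2, so n(H2O2) = 0.003579 x 5/2 = 0.008947 mol.
[H2O2] = 0.008947 / 0.02542 L = 0.352 M.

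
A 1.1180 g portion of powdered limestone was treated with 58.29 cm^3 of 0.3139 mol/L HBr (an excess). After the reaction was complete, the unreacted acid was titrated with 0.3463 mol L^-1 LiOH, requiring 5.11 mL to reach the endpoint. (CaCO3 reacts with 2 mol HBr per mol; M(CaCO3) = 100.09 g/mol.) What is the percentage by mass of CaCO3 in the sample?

74.0%

Total n(HBr) added = 0.3139 x 0.05829 = 0.01830 mol.
n(LiOH) used = 0.3463 x 0.005110 = 0.001770 mol, which equals the excess n(HBr).
So n(HBr) consumed by the sample = 0.01830 - 0.001770 = 0.01653 mol.
n(CaCO3) = 0.01653 / 2 = 0.008264 mol.
mass CaCO3 = 0.008264 x 100.09 = 0.8271 g, so %CaCO3 = 0.8271/1.1180 x 100 = 74.0%.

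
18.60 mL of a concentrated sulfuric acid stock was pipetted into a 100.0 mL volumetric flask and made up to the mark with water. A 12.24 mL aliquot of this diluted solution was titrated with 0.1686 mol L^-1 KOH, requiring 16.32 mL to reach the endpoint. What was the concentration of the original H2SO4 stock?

n(KOH) = 0.1686 x 0.01632 = 0.002752 mol.
n(H2SO4) in the aliquot = 0.002752 x 1/2 = 0.001376 mol.
[diluted H2SO4] = 0.001376 / 0.01224 = 0.1124 M.
Dilution factor = 100.0/18.60 = 5.376, so [stock] = 0.1124 x 5.376 = 0.604 M.

0.604 M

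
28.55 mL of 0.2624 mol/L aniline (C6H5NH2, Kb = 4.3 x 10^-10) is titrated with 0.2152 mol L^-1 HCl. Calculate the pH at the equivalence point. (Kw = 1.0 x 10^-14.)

2.78

n(C6H5NH2) = 0.2624 x 0.02855 = 0.007492 mol; V(HCl) at equivalence = 0.007492/0.2152 = 0.03481 L.
At equivalence the base is fully converted to C6H5NH3+; total volume = 0.06336 L, so [C6H5NH3+] = 0.007492/0.06336 = 0.1182 M.
Ka(C6H5NH3+) = Kw/Kb = 1.0e-14 / 4.3 x 10^-10 = 2.33e-5.
[H^+] = sqrt(Ka x [C6H5NH3+]) = sqrt(2.33e-5 x 0.1182) = 0.00166 M.
pH = -log(0.00166) = 2.78.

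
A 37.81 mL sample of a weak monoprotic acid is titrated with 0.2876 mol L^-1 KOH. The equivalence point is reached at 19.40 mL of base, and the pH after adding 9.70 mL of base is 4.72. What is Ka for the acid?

9.70 mL is half of the equivalence volume, so this is the half-equivalence point where [HA] = [A^-].
At half-equivalence pH = pKa, so pKa = 4.72.
Ka = 10^(-4.72) = 1.9 x 10^-5.

1.9 x 10^-5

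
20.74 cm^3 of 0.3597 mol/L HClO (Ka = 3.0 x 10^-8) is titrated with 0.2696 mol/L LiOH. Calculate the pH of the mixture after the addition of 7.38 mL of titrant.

Initial n(HClO) = 0.3597 x 0.02074 = 0.007460 mol.
n(LiOH) added = 0.2696 x 0.007380 = 0.001990 mol, converting that many moles of HClO to ClO-.
Remaining n(HClO) = 0.005471 mol; n(ClO-) = 0.001990 mol.
By Henderson-Hasselbalch, pH = pKa + log([A^-]/[HA]) = 7.52 + log(0.001990/0.005471) = 7.52 + (-0.44) = 7.08.

7.08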